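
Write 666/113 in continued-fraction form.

[5; 1, 8, 2, 2, 2]

Run the Euclidean algorithm on 666 and 113; the successive quotients are the partial quotients a_0, a_1, ... (each step inverts the fractional part left over by the previous one):
  666 = 5*113 + 101, so a_0 = 5.
  113 = 1*101 + 12, so a_1 = 1.
  101 = 8*12 + 5, so a_2 = 8.
  12 = 2*5 + 2, so a_3 = 2.
  5 = 2*2 + 1, so a_4 = 2.
  2 = 2*1 + 0, so a_5 = 2.
The remainder reaches 0 after 6 divisions, so the expansion has 6 partial quotients, read off in order.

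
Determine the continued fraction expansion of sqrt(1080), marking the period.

[32; (1, 6, 3, 6, 1, 64)]

Write x_i = (sqrt(1080) + m_i)/d_i with (m_0, d_0) = (0, 1). a_0 = floor(sqrt(1080)) = 32, since 32^2 = 1024 <= 1080 < 1089 = 33^2.
Iterate m_{i+1} = d_i*a_i - m_i, d_{i+1} = (1080 - m_{i+1}^2)/d_i, a_{i+1} = floor((a_0 + m_{i+1})/d_{i+1}):
  m_1 = 1*32 - 0 = 32, d_1 = (1080 - 32^2)/1 = 56/1 = 56, a_1 = floor((32 + 32)/56) = 1.
  m_2 = 56*1 - 32 = 24, d_2 = (1080 - 24^2)/56 = 504/56 = 9, a_2 = floor((32 + 24)/9) = 6.
  m_3 = 9*6 - 24 = 30, d_3 = (1080 - 30^2)/9 = 180/9 = 20, a_3 = floor((32 + 30)/20) = 3.
  m_4 = 20*3 - 30 = 30, d_4 = (1080 - 30^2)/20 = 180/20 = 9, a_4 = floor((32 + 30)/9) = 6.
  m_5 = 9*6 - 30 = 24, d_5 = (1080 - 24^2)/9 = 504/9 = 56, a_5 = floor((32 + 24)/56) = 1.
  m_6 = 56*1 - 24 = 32, d_6 = (1080 - 32^2)/56 = 56/56 = 1, a_6 = floor((32 + 32)/1) = 64.
  m_7 = 1*64 - 32 = 32, d_7 = (1080 - 32^2)/1 = 56/1 = 56: (m_7, d_7) = (m_1, d_1) = (32, 56), so from here the quotients repeat a_1, ..., a_6; the period length is 6.
Hence the expansion of sqrt(1080) is a_0 = 32 followed by the repeating block 1, 6, 3, 6, 1, 64 (period 6).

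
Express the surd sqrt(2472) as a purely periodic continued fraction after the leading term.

[49; (1, 2, 1, 1, 3, 1, 1, 2, 1, 98)]

Write x_i = (sqrt(2472) + m_i)/d_i with (m_0, d_0) = (0, 1). a_0 = floor(sqrt(2472)) = 49, since 49^2 = 2401 <= 2472 < 2500 = 50^2.
Iterate m_{i+1} = d_i*a_i - m_i, d_{i+1} = (2472 - m_{i+1}^2)/d_i, a_{i+1} = floor((a_0 + m_{i+1})/d_{i+1}):
  m_1 = 1*49 - 0 = 49, d_1 = (2472 - 49^2)/1 = 71/1 = 71, a_1 = floor((49 + 49)/71) = 1.
  m_2 = 71*1 - 49 = 22, d_2 = (2472 - 22^2)/71 = 1988/71 = 28, a_2 = floor((49 + 22)/28) = 2.
  m_3 = 28*2 - 22 = 34, d_3 = (2472 - 34^2)/28 = 1316/28 = 47, a_3 = floor((49 + 34)/47) = 1.
  m_4 = 47*1 - 34 = 13, d_4 = (2472 - 13^2)/47 = 2303/47 = 49, a_4 = floor((49 + 13)/49) = 1.
  m_5 = 49*1 - 13 = 36, d_5 = (2472 - 36^2)/49 = 1176/49 = 24, a_5 = floor((49 + 36)/24) = 3.
  m_6 = 24*3 - 36 = 36, d_6 = (2472 - 36^2)/24 = 1176/24 = 49, a_6 = floor((49 + 36)/49) = 1.
  m_7 = 49*1 - 36 = 13, d_7 = (2472 - 13^2)/49 = 2303/49 = 47, a_7 = floor((49 + 13)/47) = 1.
  m_8 = 47*1 - 13 = 34, d_8 = (2472 - 34^2)/47 = 1316/47 = 28, a_8 = floor((49 + 34)/28) = 2.
  m_9 = 28*2 - 34 = 22, d_9 = (2472 - 22^2)/28 = 1988/28 = 71, a_9 = floor((49 + 22)/71) = 1.
  m_10 = 71*1 - 22 = 49, d_10 = (2472 - 49^2)/71 = 71/71 = 1, a_10 = floor((49 + 49)/1) = 98.
  m_11 = 1*98 - 49 = 49, d_11 = (2472 - 49^2)/1 = 71/1 = 71: (m_11, d_11) = (m_1, d_1) = (49, 71), so from here the quotients repeat a_1, ..., a_10; the period length is 10.
Hence the expansion of sqrt(2472) is a_0 = 49 followed by the repeating block 1, 2, 1, 1, 3, 1, 1, 2, 1, 98 (period 10).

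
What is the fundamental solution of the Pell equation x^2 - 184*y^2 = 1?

First expand sqrt(184) as a continued fraction. With x_i = (sqrt(184) + m_i)/d_i and (m_0, d_0) = (0, 1): a_0 = floor(sqrt(184)) = 13, since 13^2 = 169 <= 184 < 196 = 14^2.
Iterate m_{i+1} = d_i*a_i - m_i, d_{i+1} = (184 - m_{i+1}^2)/d_i, a_{i+1} = floor((a_0 + m_{i+1})/d_{i+1}):
  m_1 = 1*13 - 0 = 13, d_1 = (184 - 13^2)/1 = 15/1 = 15, a_1 = floor((13 + 13)/15) = 1.
  m_2 = 15*1 - 13 = 2, d_2 = (184 - 2^2)/15 = 180/15 = 12, a_2 = floor((13 + 2)/12) = 1.
  m_3 = 12*1 - 2 = 10, d_3 = (184 - 10^2)/12 = 84/12 = 7, a_3 = floor((13 + 10)/7) = 3.
  m_4 = 7*3 - 10 = 11, d_4 = (184 - 11^2)/7 = 63/7 = 9, a_4 = floor((13 + 11)/9) = 2.
  m_5 = 9*2 - 11 = 7, d_5 = (184 - 7^2)/9 = 135/9 = 15, a_5 = floor((13 + 7)/15) = 1.
  m_6 = 15*1 - 7 = 8, d_6 = (184 - 8^2)/15 = 120/15 = 8, a_6 = floor((13 + 8)/8) = 2.
  m_7 = 8*2 - 8 = 8, d_7 = (184 - 8^2)/8 = 120/8 = 15, a_7 = floor((13 + 8)/15) = 1.
  m_8 = 15*1 - 8 = 7, d_8 = (184 - 7^2)/15 = 135/15 = 9, a_8 = floor((13 + 7)/9) = 2.
  m_9 = 9*2 - 7 = 11, d_9 = (184 - 11^2)/9 = 63/9 = 7, a_9 = floor((13 + 11)/7) = 3.
  m_10 = 7*3 - 11 = 10, d_10 = (184 - 10^2)/7 = 84/7 = 12, a_10 = floor((13 + 10)/12) = 1.
  m_11 = 12*1 - 10 = 2, d_11 = (184 - 2^2)/12 = 180/12 = 15, a_11 = floor((13 + 2)/15) = 1.
  m_12 = 15*1 - 2 = 13, d_12 = (184 - 13^2)/15 = 15/15 = 1, a_12 = floor((13 + 13)/1) = 26.
  m_13 = 1*26 - 13 = 13, d_13 = (184 - 13^2)/1 = 15/1 = 15: (m_13, d_13) = (m_1, d_1) = (13, 15), so from here the quotients repeat a_1, ..., a_12; the period length is 12.
So sqrt(184) = [13; (1, 1, 3, 2, 1, 2, 1, 2, 3, 1, 1, 26)] with period length k = 12.
k is even, so the fundamental solution of x^2 - 184y^2 = 1 is (p_{k-1}, q_{k-1}) = (p_11, q_11); compute convergents through index 11.
Convergents (p_i = a_i*p_{i-1} + p_{i-2}, q_i = a_i*q_{i-1} + q_{i-2} with p_{-2}=0, p_{-1}=1, q_{-2}=1, q_{-1}=0):
  i=0: a_0=13, p_0 = 13*1 + 0 = 13, q_0 = 13*0 + 1 = 1.
  i=1: a_1=1, p_1 = 1*13 + 1 = 14, q_1 = 1*1 + 0 = 1.
  i=2: a_2=1, p_2 = 1*14 + 13 = 27, q_2 = 1*1 + 1 = 2.
  i=3: a_3=3, p_3 = 3*27 + 14 = 95, q_3 = 3*2 + 1 = 7.
  i=4: a_4=2, p_4 = 2*95 + 27 = 217, q_4 = 2*7 + 2 = 16.
  i=5: a_5=1, p_5 = 1*217 + 95 = 312, q_5 = 1*16 + 7 = 23.
  i=6: a_6=2, p_6 = 2*312 + 217 = 841, q_6 = 2*23 + 16 = 62.
  i=7: a_7=1, p_7 = 1*841 + 312 = 1153, q_7 = 1*62 + 23 = 85.
  i=8: a_8=2, p_8 = 2*1153 + 841 = 3147, q_8 = 2*85 + 62 = 232.
  i=9: a_9=3, p_9 = 3*3147 + 1153 = 10594, q_9 = 3*232 + 85 = 781.
  i=10: a_10=1, p_10 = 1*10594 + 3147 = 13741, q_10 = 1*781 + 232 = 1013.
  i=11: a_11=1, p_11 = 1*13741 + 10594 = 24335, q_11 = 1*1013 + 781 = 1794.
Check: 24335^2 - 184*1794^2 = 592192225 - 592192224 = 1, so (x, y) = (24335, 1794) solves the equation, and by the theorem it is the least positive solution.

(x, y) = (24335, 1794)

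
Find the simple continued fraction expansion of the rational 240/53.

Run the Euclidean algorithm on 240 and 53; the successive quotients are the partial quotients a_0, a_1, ... (each step inverts the fractional part left over by the previous one):
  240 = 4*53 + 28, so a_0 = 4.
  53 = 1*28 + 25, so a_1 = 1.
  28 = 1*25 + 3, so a_2 = 1.
  25 = 8*3 + 1, so a_3 = 8.
  3 = 3*1 + 0, so a_4 = 3.
The remainder reaches 0 after 5 divisions, so the expansion has 5 partial quotients, read off in order.

[4; 1, 1, 8, 3]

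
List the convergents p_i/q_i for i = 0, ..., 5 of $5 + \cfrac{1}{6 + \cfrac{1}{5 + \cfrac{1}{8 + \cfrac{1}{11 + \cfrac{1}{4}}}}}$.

Using the convergent recurrence p_i = a_i*p_{i-1} + p_{i-2}, q_i = a_i*q_{i-1} + q_{i-2} with p_{-2}=0, p_{-1}=1, q_{-2}=1, q_{-1}=0:
  i=0: a_0=5, p_0 = 5*1 + 0 = 5, q_0 = 5*0 + 1 = 1.
  i=1: a_1=6, p_1 = 6*5 + 1 = 31, q_1 = 6*1 + 0 = 6.
  i=2: a_2=5, p_2 = 5*31 + 5 = 160, q_2 = 5*6 + 1 = 31.
  i=3: a_3=8, p_3 = 8*160 + 31 = 1311, q_3 = 8*31 + 6 = 254.
  i=4: a_4=11, p_4 = 11*1311 + 160 = 14581, q_4 = 11*254 + 31 = 2825.
  i=5: a_5=4, p_5 = 4*14581 + 1311 = 59635, q_5 = 4*2825 + 254 = 11554.

5/1, 31/6, 160/31, 1311/254, 14581/2825, 59635/11554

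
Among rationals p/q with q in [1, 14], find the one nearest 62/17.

51/14

Expand x = 62/17 as a continued fraction with the Euclidean algorithm:
  62 = 3*17 + 11, so a_0 = 3.
  17 = 1*11 + 6, so a_1 = 1.
  11 = 1*6 + 5, so a_2 = 1.
  6 = 1*5 + 1, so a_3 = 1.
  5 = 5*1 + 0, so a_4 = 5.
so x = [3; 1, 1, 1, 5].
Convergents (p_i = a_i*p_{i-1} + p_{i-2}, q_i = a_i*q_{i-1} + q_{i-2} with p_{-2}=0, p_{-1}=1, q_{-2}=1, q_{-1}=0), until the denominator exceeds 14:
  i=0: a_0=3, p_0 = 3*1 + 0 = 3, q_0 = 3*0 + 1 = 1.
  i=1: a_1=1, p_1 = 1*3 + 1 = 4, q_1 = 1*1 + 0 = 1.
  i=2: a_2=1, p_2 = 1*4 + 3 = 7, q_2 = 1*1 + 1 = 2.
  i=3: a_3=1, p_3 = 1*7 + 4 = 11, q_3 = 1*2 + 1 = 3.
  i=4: a_4=5, p_4 = 5*11 + 7 = 62, q_4 = 5*3 + 2 = 17.
q_4 = 17 > 14, so the last convergent with denominator <= 14 is p_3/q_3 = 11/3.
The closest fraction with denominator <= 14 is either p_3/q_3 or the intermediate fraction (k*p_3 + p_2)/(k*q_3 + q_2) with the largest k >= 1 whose denominator stays <= 14; these approach x as k grows, and every other convergent or intermediate fraction in range is farther away.
Largest k: floor((14 - q_2)/q_3) = floor((14 - 2)/3) = 4.
That gives (4*11 + 7)/(4*3 + 2) = 51/14.
Compare the errors: |x - 11/3| = |62*3 - 11*17|/(17*3) = 1/51, and |x - 51/14| = |62*14 - 51*17|/(17*14) = 1/238.
Cross-multiplying, 1*51 = 51 < 238 = 1*238, so 1/238 is smaller: the intermediate fraction 51/14 is closer to x than 11/3.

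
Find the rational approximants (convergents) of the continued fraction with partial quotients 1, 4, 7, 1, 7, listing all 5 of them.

Using the convergent recurrence p_i = a_i*p_{i-1} + p_{i-2}, q_i = a_i*q_{i-1} + q_{i-2} with p_{-2}=0, p_{-1}=1, q_{-2}=1, q_{-1}=0:
  i=0: a_0=1, p_0 = 1*1 + 0 = 1, q_0 = 1*0 + 1 = 1.
  i=1: a_1=4, p_1 = 4*1 + 1 = 5, q_1 = 4*1 + 0 = 4.
  i=2: a_2=7, p_2 = 7*5 + 1 = 36, q_2 = 7*4 + 1 = 29.
  i=3: a_3=1, p_3 = 1*36 + 5 = 41, q_3 = 1*29 + 4 = 33.
  i=4: a_4=7, p_4 = 7*41 + 36 = 323, q_4 = 7*33 + 29 = 260.

1/1, 5/4, 36/29, 41/33, 323/260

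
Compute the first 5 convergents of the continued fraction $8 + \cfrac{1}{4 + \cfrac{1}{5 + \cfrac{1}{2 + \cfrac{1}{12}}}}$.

8/1, 33/4, 173/21, 379/46, 4721/573

Using the convergent recurrence p_i = a_i*p_{i-1} + p_{i-2}, q_i = a_i*q_{i-1} + q_{i-2} with p_{-2}=0, p_{-1}=1, q_{-2}=1, q_{-1}=0:
  i=0: a_0=8, p_0 = 8*1 + 0 = 8, q_0 = 8*0 + 1 = 1.
  i=1: a_1=4, p_1 = 4*8 + 1 = 33, q_1 = 4*1 + 0 = 4.
  i=2: a_2=5, p_2 = 5*33 + 8 = 173, q_2 = 5*4 + 1 = 21.
  i=3: a_3=2, p_3 = 2*173 + 33 = 379, q_3 = 2*21 + 4 = 46.
  i=4: a_4=12, p_4 = 12*379 + 173 = 4721, q_4 = 12*46 + 21 = 573.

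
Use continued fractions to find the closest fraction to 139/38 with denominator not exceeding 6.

Expand x = 139/38 as a continued fraction with the Euclidean algorithm:
  139 = 3*38 + 25, so a_0 = 3.
  38 = 1*25 + 13, so a_1 = 1.
  25 = 1*13 + 12, so a_2 = 1.
  13 = 1*12 + 1, so a_3 = 1.
  12 = 12*1 + 0, so a_4 = 12.
so x = [3; 1, 1, 1, 12].
Convergents (p_i = a_i*p_{i-1} + p_{i-2}, q_i = a_i*q_{i-1} + q_{i-2} with p_{-2}=0, p_{-1}=1, q_{-2}=1, q_{-1}=0), until the denominator exceeds 6:
  i=0: a_0=3, p_0 = 3*1 + 0 = 3, q_0 = 3*0 + 1 = 1.
  i=1: a_1=1, p_1 = 1*3 + 1 = 4, q_1 = 1*1 + 0 = 1.
  i=2: a_2=1, p_2 = 1*4 + 3 = 7, q_2 = 1*1 + 1 = 2.
  i=3: a_3=1, p_3 = 1*7 + 4 = 11, q_3 = 1*2 + 1 = 3.
  i=4: a_4=12, p_4 = 12*11 + 7 = 139, q_4 = 12*3 + 2 = 38.
q_4 = 38 > 6, so the last convergent with denominator <= 6 is p_3/q_3 = 11/3.
The closest fraction with denominator <= 6 is either p_3/q_3 or the intermediate fraction (k*p_3 + p_2)/(k*q_3 + q_2) with the largest k >= 1 whose denominator stays <= 6; these approach x as k grows, and every other convergent or intermediate fraction in range is farther away.
Largest k: floor((6 - q_2)/q_3) = floor((6 - 2)/3) = 1.
That gives (1*11 + 7)/(1*3 + 2) = 18/5.
Compare the errors: |x - 11/3| = |139*3 - 11*38|/(38*3) = 1/114, and |x - 18/5| = |139*5 - 18*38|/(38*5) = 11/190.
Cross-multiplying, 1*190 = 190 < 1254 = 11*114, so 1/114 is smaller: the convergent 11/3 is closer to x than 18/5.

11/3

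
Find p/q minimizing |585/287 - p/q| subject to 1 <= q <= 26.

Expand x = 585/287 as a continued fraction with the Euclidean algorithm:
  585 = 2*287 + 11, so a_0 = 2.
  287 = 26*11 + 1, so a_1 = 26.
  11 = 11*1 + 0, so a_2 = 11.
so x = [2; 26, 11].
Convergents (p_i = a_i*p_{i-1} + p_{i-2}, q_i = a_i*q_{i-1} + q_{i-2} with p_{-2}=0, p_{-1}=1, q_{-2}=1, q_{-1}=0), until the denominator exceeds 26:
  i=0: a_0=2, p_0 = 2*1 + 0 = 2, q_0 = 2*0 + 1 = 1.
  i=1: a_1=26, p_1 = 26*2 + 1 = 53, q_1 = 26*1 + 0 = 26.
  i=2: a_2=11, p_2 = 11*53 + 2 = 585, q_2 = 11*26 + 1 = 287.
q_2 = 287 > 26, so the last convergent with denominator <= 26 is p_1/q_1 = 53/26.
The closest fraction with denominator <= 26 is either p_1/q_1 or the intermediate fraction (k*p_1 + p_0)/(k*q_1 + q_0) with the largest k >= 1 whose denominator stays <= 26; these approach x as k grows, and every other convergent or intermediate fraction in range is farther away.
Largest k: floor((26 - q_0)/q_1) = floor((26 - 1)/26) = 0.
Since k = 0, no intermediate fraction beyond p_1/q_1 has denominator <= 26, so the convergent 53/26 is the closest (its error is |585*26 - 53*287|/(287*26) = 1/7462).

53/26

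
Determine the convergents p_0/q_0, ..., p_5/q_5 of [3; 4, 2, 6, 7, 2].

3/1, 13/4, 29/9, 187/58, 1338/415, 2863/888

Using the convergent recurrence p_i = a_i*p_{i-1} + p_{i-2}, q_i = a_i*q_{i-1} + q_{i-2} with p_{-2}=0, p_{-1}=1, q_{-2}=1, q_{-1}=0:
  i=0: a_0=3, p_0 = 3*1 + 0 = 3, q_0 = 3*0 + 1 = 1.
  i=1: a_1=4, p_1 = 4*3 + 1 = 13, q_1 = 4*1 + 0 = 4.
  i=2: a_2=2, p_2 = 2*13 + 3 = 29, q_2 = 2*4 + 1 = 9.
  i=3: a_3=6, p_3 = 6*29 + 13 = 187, q_3 = 6*9 + 4 = 58.
  i=4: a_4=7, p_4 = 7*187 + 29 = 1338, q_4 = 7*58 + 9 = 415.
  i=5: a_5=2, p_5 = 2*1338 + 187 = 2863, q_5 = 2*415 + 58 = 888.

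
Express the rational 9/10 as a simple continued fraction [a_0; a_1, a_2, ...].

[0; 1, 9]

Run the Euclidean algorithm on 9 and 10; the successive quotients are the partial quotients a_0, a_1, ... (each step inverts the fractional part left over by the previous one):
  9 = 0*10 + 9, so a_0 = 0.
  10 = 1*9 + 1, so a_1 = 1.
  9 = 9*1 + 0, so a_2 = 9.
The remainder reaches 0 after 3 divisions, so the expansion has 3 partial quotients, read off in order.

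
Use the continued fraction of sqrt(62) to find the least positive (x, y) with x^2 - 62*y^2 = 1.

(x, y) = (63, 8)

First expand sqrt(62) as a continued fraction. With x_i = (sqrt(62) + m_i)/d_i and (m_0, d_0) = (0, 1): a_0 = floor(sqrt(62)) = 7, since 7^2 = 49 <= 62 < 64 = 8^2.
Iterate m_{i+1} = d_i*a_i - m_i, d_{i+1} = (62 - m_{i+1}^2)/d_i, a_{i+1} = floor((a_0 + m_{i+1})/d_{i+1}):
  m_1 = 1*7 - 0 = 7, d_1 = (62 - 7^2)/1 = 13/1 = 13, a_1 = floor((7 + 7)/13) = 1.
  m_2 = 13*1 - 7 = 6, d_2 = (62 - 6^2)/13 = 26/13 = 2, a_2 = floor((7 + 6)/2) = 6.
  m_3 = 2*6 - 6 = 6, d_3 = (62 - 6^2)/2 = 26/2 = 13, a_3 = floor((7 + 6)/13) = 1.
  m_4 = 13*1 - 6 = 7, d_4 = (62 - 7^2)/13 = 13/13 = 1, a_4 = floor((7 + 7)/1) = 14.
  m_5 = 1*14 - 7 = 7, d_5 = (62 - 7^2)/1 = 13/1 = 13: (m_5, d_5) = (m_1, d_1) = (7, 13), so from here the quotients repeat a_1, ..., a_4; the period length is 4.
So sqrt(62) = [7; (1, 6, 1, 14)] with period length k = 4.
k is even, so the fundamental solution of x^2 - 62y^2 = 1 is (p_{k-1}, q_{k-1}) = (p_3, q_3); compute convergents through index 3.
Convergents (p_i = a_i*p_{i-1} + p_{i-2}, q_i = a_i*q_{i-1} + q_{i-2} with p_{-2}=0, p_{-1}=1, q_{-2}=1, q_{-1}=0):
  i=0: a_0=7, p_0 = 7*1 + 0 = 7, q_0 = 7*0 + 1 = 1.
  i=1: a_1=1, p_1 = 1*7 + 1 = 8, q_1 = 1*1 + 0 = 1.
  i=2: a_2=6, p_2 = 6*8 + 7 = 55, q_2 = 6*1 + 1 = 7.
  i=3: a_3=1, p_3 = 1*55 + 8 = 63, q_3 = 1*7 + 1 = 8.
Check: 63^2 - 62*8^2 = 3969 - 3968 = 1, so (x, y) = (63, 8) solves the equation, and by the theorem it is the least positive solution.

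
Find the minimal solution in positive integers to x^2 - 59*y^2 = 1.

First expand sqrt(59) as a continued fraction. With x_i = (sqrt(59) + m_i)/d_i and (m_0, d_0) = (0, 1): a_0 = floor(sqrt(59)) = 7, since 7^2 = 49 <= 59 < 64 = 8^2.
Iterate m_{i+1} = d_i*a_i - m_i, d_{i+1} = (59 - m_{i+1}^2)/d_i, a_{i+1} = floor((a_0 + m_{i+1})/d_{i+1}):
  m_1 = 1*7 - 0 = 7, d_1 = (59 - 7^2)/1 = 10/1 = 10, a_1 = floor((7 + 7)/10) = 1.
  m_2 = 10*1 - 7 = 3, d_2 = (59 - 3^2)/10 = 50/10 = 5, a_2 = floor((7 + 3)/5) = 2.
  m_3 = 5*2 - 3 = 7, d_3 = (59 - 7^2)/5 = 10/5 = 2, a_3 = floor((7 + 7)/2) = 7.
  m_4 = 2*7 - 7 = 7, d_4 = (59 - 7^2)/2 = 10/2 = 5, a_4 = floor((7 + 7)/5) = 2.
  m_5 = 5*2 - 7 = 3, d_5 = (59 - 3^2)/5 = 50/5 = 10, a_5 = floor((7 + 3)/10) = 1.
  m_6 = 10*1 - 3 = 7, d_6 = (59 - 7^2)/10 = 10/10 = 1, a_6 = floor((7 + 7)/1) = 14.
  m_7 = 1*14 - 7 = 7, d_7 = (59 - 7^2)/1 = 10/1 = 10: (m_7, d_7) = (m_1, d_1) = (7, 10), so from here the quotients repeat a_1, ..., a_6; the period length is 6.
So sqrt(59) = [7; (1, 2, 7, 2, 1, 14)] with period length k = 6.
k is even, so the fundamental solution of x^2 - 59y^2 = 1 is (p_{k-1}, q_{k-1}) = (p_5, q_5); compute convergents through index 5.
Convergents (p_i = a_i*p_{i-1} + p_{i-2}, q_i = a_i*q_{i-1} + q_{i-2} with p_{-2}=0, p_{-1}=1, q_{-2}=1, q_{-1}=0):
  i=0: a_0=7, p_0 = 7*1 + 0 = 7, q_0 = 7*0 + 1 = 1.
  i=1: a_1=1, p_1 = 1*7 + 1 = 8, q_1 = 1*1 + 0 = 1.
  i=2: a_2=2, p_2 = 2*8 + 7 = 23, q_2 = 2*1 + 1 = 3.
  i=3: a_3=7, p_3 = 7*23 + 8 = 169, q_3 = 7*3 + 1 = 22.
  i=4: a_4=2, p_4 = 2*169 + 23 = 361, q_4 = 2*22 + 3 = 47.
  i=5: a_5=1, p_5 = 1*361 + 169 = 530, q_5 = 1*47 + 22 = 69.
Check: 530^2 - 59*69^2 = 280900 - 280899 = 1, so (x, y) = (530, 69) solves the equation, and by the theorem it is the least positive solution.

(x, y) = (530, 69)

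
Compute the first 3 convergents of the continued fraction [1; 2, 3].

Using the convergent recurrence p_i = a_i*p_{i-1} + p_{i-2}, q_i = a_i*q_{i-1} + q_{i-2} with p_{-2}=0, p_{-1}=1, q_{-2}=1, q_{-1}=0:
  i=0: a_0=1, p_0 = 1*1 + 0 = 1, q_0 = 1*0 + 1 = 1.
  i=1: a_1=2, p_1 = 2*1 + 1 = 3, q_1 = 2*1 + 0 = 2.
  i=2: a_2=3, p_2 = 3*3 + 1 = 10, q_2 = 3*2 + 1 = 7.

1/1, 3/2, 10/7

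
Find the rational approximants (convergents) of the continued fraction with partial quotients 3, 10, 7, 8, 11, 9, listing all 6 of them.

Using the convergent recurrence p_i = a_i*p_{i-1} + p_{i-2}, q_i = a_i*q_{i-1} + q_{i-2} with p_{-2}=0, p_{-1}=1, q_{-2}=1, q_{-1}=0:
  i=0: a_0=3, p_0 = 3*1 + 0 = 3, q_0 = 3*0 + 1 = 1.
  i=1: a_1=10, p_1 = 10*3 + 1 = 31, q_1 = 10*1 + 0 = 10.
  i=2: a_2=7, p_2 = 7*31 + 3 = 220, q_2 = 7*10 + 1 = 71.
  i=3: a_3=8, p_3 = 8*220 + 31 = 1791, q_3 = 8*71 + 10 = 578.
  i=4: a_4=11, p_4 = 11*1791 + 220 = 19921, q_4 = 11*578 + 71 = 6429.
  i=5: a_5=9, p_5 = 9*19921 + 1791 = 181080, q_5 = 9*6429 + 578 = 58439.

3/1, 31/10, 220/71, 1791/578, 19921/6429, 181080/58439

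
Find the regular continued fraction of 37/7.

[5; 3, 2]

Run the Euclidean algorithm on 37 and 7; the successive quotients are the partial quotients a_0, a_1, ... (each step inverts the fractional part left over by the previous one):
  37 = 5*7 + 2, so a_0 = 5.
  7 = 3*2 + 1, so a_1 = 3.
  2 = 2*1 + 0, so a_2 = 2.
The remainder reaches 0 after 3 divisions, so the expansion has 3 partial quotients, read off in order.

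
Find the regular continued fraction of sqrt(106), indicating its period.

Write x_i = (sqrt(106) + m_i)/d_i with (m_0, d_0) = (0, 1). a_0 = floor(sqrt(106)) = 10, since 10^2 = 100 <= 106 < 121 = 11^2.
Iterate m_{i+1} = d_i*a_i - m_i, d_{i+1} = (106 - m_{i+1}^2)/d_i, a_{i+1} = floor((a_0 + m_{i+1})/d_{i+1}):
  m_1 = 1*10 - 0 = 10, d_1 = (106 - 10^2)/1 = 6/1 = 6, a_1 = floor((10 + 10)/6) = 3.
  m_2 = 6*3 - 10 = 8, d_2 = (106 - 8^2)/6 = 42/6 = 7, a_2 = floor((10 + 8)/7) = 2.
  m_3 = 7*2 - 8 = 6, d_3 = (106 - 6^2)/7 = 70/7 = 10, a_3 = floor((10 + 6)/10) = 1.
  m_4 = 10*1 - 6 = 4, d_4 = (106 - 4^2)/10 = 90/10 = 9, a_4 = floor((10 + 4)/9) = 1.
  m_5 = 9*1 - 4 = 5, d_5 = (106 - 5^2)/9 = 81/9 = 9, a_5 = floor((10 + 5)/9) = 1.
  m_6 = 9*1 - 5 = 4, d_6 = (106 - 4^2)/9 = 90/9 = 10, a_6 = floor((10 + 4)/10) = 1.
  m_7 = 10*1 - 4 = 6, d_7 = (106 - 6^2)/10 = 70/10 = 7, a_7 = floor((10 + 6)/7) = 2.
  m_8 = 7*2 - 6 = 8, d_8 = (106 - 8^2)/7 = 42/7 = 6, a_8 = floor((10 + 8)/6) = 3.
  m_9 = 6*3 - 8 = 10, d_9 = (106 - 10^2)/6 = 6/6 = 1, a_9 = floor((10 + 10)/1) = 20.
  m_10 = 1*20 - 10 = 10, d_10 = (106 - 10^2)/1 = 6/1 = 6: (m_10, d_10) = (m_1, d_1) = (10, 6), so from here the quotients repeat a_1, ..., a_9; the period length is 9.
Hence the expansion of sqrt(106) is a_0 = 10 followed by the repeating block 3, 2, 1, 1, 1, 1, 2, 3, 20 (period 9).

[10; (3, 2, 1, 1, 1, 1, 2, 3, 20)]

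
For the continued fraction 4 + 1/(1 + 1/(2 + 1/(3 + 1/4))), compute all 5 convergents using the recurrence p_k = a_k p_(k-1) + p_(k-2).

4/1, 5/1, 14/3, 47/10, 202/43

Using the convergent recurrence p_i = a_i*p_{i-1} + p_{i-2}, q_i = a_i*q_{i-1} + q_{i-2} with p_{-2}=0, p_{-1}=1, q_{-2}=1, q_{-1}=0:
  i=0: a_0=4, p_0 = 4*1 + 0 = 4, q_0 = 4*0 + 1 = 1.
  i=1: a_1=1, p_1 = 1*4 + 1 = 5, q_1 = 1*1 + 0 = 1.
  i=2: a_2=2, p_2 = 2*5 + 4 = 14, q_2 = 2*1 + 1 = 3.
  i=3: a_3=3, p_3 = 3*14 + 5 = 47, q_3 = 3*3 + 1 = 10.
  i=4: a_4=4, p_4 = 4*47 + 14 = 202, q_4 = 4*10 + 3 = 43.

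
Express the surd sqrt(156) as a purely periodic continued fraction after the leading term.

Write x_i = (sqrt(156) + m_i)/d_i with (m_0, d_0) = (0, 1). a_0 = floor(sqrt(156)) = 12, since 12^2 = 144 <= 156 < 169 = 13^2.
Iterate m_{i+1} = d_i*a_i - m_i, d_{i+1} = (156 - m_{i+1}^2)/d_i, a_{i+1} = floor((a_0 + m_{i+1})/d_{i+1}):
  m_1 = 1*12 - 0 = 12, d_1 = (156 - 12^2)/1 = 12/1 = 12, a_1 = floor((12 + 12)/12) = 2.
  m_2 = 12*2 - 12 = 12, d_2 = (156 - 12^2)/12 = 12/12 = 1, a_2 = floor((12 + 12)/1) = 24.
  m_3 = 1*24 - 12 = 12, d_3 = (156 - 12^2)/1 = 12/1 = 12: (m_3, d_3) = (m_1, d_1) = (12, 12), so from here the quotients repeat a_1, a_2; the period length is 2.
Hence the expansion of sqrt(156) is a_0 = 12 followed by the repeating block 2, 24 (period 2).

[12; (2, 24)]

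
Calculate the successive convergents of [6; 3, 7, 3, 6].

6/1, 19/3, 139/22, 436/69, 2755/436

Using the convergent recurrence p_i = a_i*p_{i-1} + p_{i-2}, q_i = a_i*q_{i-1} + q_{i-2} with p_{-2}=0, p_{-1}=1, q_{-2}=1, q_{-1}=0:
  i=0: a_0=6, p_0 = 6*1 + 0 = 6, q_0 = 6*0 + 1 = 1.
  i=1: a_1=3, p_1 = 3*6 + 1 = 19, q_1 = 3*1 + 0 = 3.
  i=2: a_2=7, p_2 = 7*19 + 6 = 139, q_2 = 7*3 + 1 = 22.
  i=3: a_3=3, p_3 = 3*139 + 19 = 436, q_3 = 3*22 + 3 = 69.
  i=4: a_4=6, p_4 = 6*436 + 139 = 2755, q_4 = 6*69 + 22 = 436.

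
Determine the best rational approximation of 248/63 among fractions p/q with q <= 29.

63/16

Expand x = 248/63 as a continued fraction with the Euclidean algorithm:
  248 = 3*63 + 59, so a_0 = 3.
  63 = 1*59 + 4, so a_1 = 1.
  59 = 14*4 + 3, so a_2 = 14.
  4 = 1*3 + 1, so a_3 = 1.
  3 = 3*1 + 0, so a_4 = 3.
so x = [3; 1, 14, 1, 3].
Convergents (p_i = a_i*p_{i-1} + p_{i-2}, q_i = a_i*q_{i-1} + q_{i-2} with p_{-2}=0, p_{-1}=1, q_{-2}=1, q_{-1}=0), until the denominator exceeds 29:
  i=0: a_0=3, p_0 = 3*1 + 0 = 3, q_0 = 3*0 + 1 = 1.
  i=1: a_1=1, p_1 = 1*3 + 1 = 4, q_1 = 1*1 + 0 = 1.
  i=2: a_2=14, p_2 = 14*4 + 3 = 59, q_2 = 14*1 + 1 = 15.
  i=3: a_3=1, p_3 = 1*59 + 4 = 63, q_3 = 1*15 + 1 = 16.
  i=4: a_4=3, p_4 = 3*63 + 59 = 248, q_4 = 3*16 + 15 = 63.
q_4 = 63 > 29, so the last convergent with denominator <= 29 is p_3/q_3 = 63/16.
The closest fraction with denominator <= 29 is either p_3/q_3 or the intermediate fraction (k*p_3 + p_2)/(k*q_3 + q_2) with the largest k >= 1 whose denominator stays <= 29; these approach x as k grows, and every other convergent or intermediate fraction in range is farther away.
Largest k: floor((29 - q_2)/q_3) = floor((29 - 15)/16) = 0.
Since k = 0, no intermediate fraction beyond p_3/q_3 has denominator <= 29, so the convergent 63/16 is the closest (its error is |248*16 - 63*63|/(63*16) = 1/1008).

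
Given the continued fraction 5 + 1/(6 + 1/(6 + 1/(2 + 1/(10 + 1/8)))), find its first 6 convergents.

5/1, 31/6, 191/37, 413/80, 4321/837, 34981/6776

Using the convergent recurrence p_i = a_i*p_{i-1} + p_{i-2}, q_i = a_i*q_{i-1} + q_{i-2} with p_{-2}=0, p_{-1}=1, q_{-2}=1, q_{-1}=0:
  i=0: a_0=5, p_0 = 5*1 + 0 = 5, q_0 = 5*0 + 1 = 1.
  i=1: a_1=6, p_1 = 6*5 + 1 = 31, q_1 = 6*1 + 0 = 6.
  i=2: a_2=6, p_2 = 6*31 + 5 = 191, q_2 = 6*6 + 1 = 37.
  i=3: a_3=2, p_3 = 2*191 + 31 = 413, q_3 = 2*37 + 6 = 80.
  i=4: a_4=10, p_4 = 10*413 + 191 = 4321, q_4 = 10*80 + 37 = 837.
  i=5: a_5=8, p_5 = 8*4321 + 413 = 34981, q_5 = 8*837 + 80 = 6776.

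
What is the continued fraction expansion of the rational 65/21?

Run the Euclidean algorithm on 65 and 21; the successive quotients are the partial quotients a_0, a_1, ... (each step inverts the fractional part left over by the previous one):
  65 = 3*21 + 2, so a_0 = 3.
  21 = 10*2 + 1, so a_1 = 10.
  2 = 2*1 + 0, so a_2 = 2.
The remainder reaches 0 after 3 divisions, so the expansion has 3 partial quotients, read off in order.

[3; 10, 2]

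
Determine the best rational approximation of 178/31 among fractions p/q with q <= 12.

23/4

Expand x = 178/31 as a continued fraction with the Euclidean algorithm:
  178 = 5*31 + 23, so a_0 = 5.
  31 = 1*23 + 8, so a_1 = 1.
  23 = 2*8 + 7, so a_2 = 2.
  8 = 1*7 + 1, so a_3 = 1.
  7 = 7*1 + 0, so a_4 = 7.
so x = [5; 1, 2, 1, 7].
Convergents (p_i = a_i*p_{i-1} + p_{i-2}, q_i = a_i*q_{i-1} + q_{i-2} with p_{-2}=0, p_{-1}=1, q_{-2}=1, q_{-1}=0), until the denominator exceeds 12:
  i=0: a_0=5, p_0 = 5*1 + 0 = 5, q_0 = 5*0 + 1 = 1.
  i=1: a_1=1, p_1 = 1*5 + 1 = 6, q_1 = 1*1 + 0 = 1.
  i=2: a_2=2, p_2 = 2*6 + 5 = 17, q_2 = 2*1 + 1 = 3.
  i=3: a_3=1, p_3 = 1*17 + 6 = 23, q_3 = 1*3 + 1 = 4.
  i=4: a_4=7, p_4 = 7*23 + 17 = 178, q_4 = 7*4 + 3 = 31.
q_4 = 31 > 12, so the last convergent with denominator <= 12 is p_3/q_3 = 23/4.
The closest fraction with denominator <= 12 is either p_3/q_3 or the intermediate fraction (k*p_3 + p_2)/(k*q_3 + q_2) with the largest k >= 1 whose denominator stays <= 12; these approach x as k grows, and every other convergent or intermediate fraction in range is farther away.
Largest k: floor((12 - q_2)/q_3) = floor((12 - 3)/4) = 2.
That gives (2*23 + 17)/(2*4 + 3) = 63/11.
Compare the errors: |x - 23/4| = |178*4 - 23*31|/(31*4) = 1/124, and |x - 63/11| = |178*11 - 63*31|/(31*11) = 5/341.
Cross-multiplying, 1*341 = 341 < 620 = 5*124, so 1/124 is smaller: the convergent 23/4 is closer to x than 63/11.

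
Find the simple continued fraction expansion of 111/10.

[11; 10]

Run the Euclidean algorithm on 111 and 10; the successive quotients are the partial quotients a_0, a_1, ... (each step inverts the fractional part left over by the previous one):
  111 = 11*10 + 1, so a_0 = 11.
  10 = 10*1 + 0, so a_1 = 10.
The remainder reaches 0 after 2 divisions, so the expansion has 2 partial quotients, read off in order.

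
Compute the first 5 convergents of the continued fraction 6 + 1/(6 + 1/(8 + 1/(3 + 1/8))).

Using the convergent recurrence p_i = a_i*p_{i-1} + p_{i-2}, q_i = a_i*q_{i-1} + q_{i-2} with p_{-2}=0, p_{-1}=1, q_{-2}=1, q_{-1}=0:
  i=0: a_0=6, p_0 = 6*1 + 0 = 6, q_0 = 6*0 + 1 = 1.
  i=1: a_1=6, p_1 = 6*6 + 1 = 37, q_1 = 6*1 + 0 = 6.
  i=2: a_2=8, p_2 = 8*37 + 6 = 302, q_2 = 8*6 + 1 = 49.
  i=3: a_3=3, p_3 = 3*302 + 37 = 943, q_3 = 3*49 + 6 = 153.
  i=4: a_4=8, p_4 = 8*943 + 302 = 7846, q_4 = 8*153 + 49 = 1273.

6/1, 37/6, 302/49, 943/153, 7846/1273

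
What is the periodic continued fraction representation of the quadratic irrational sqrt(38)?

[6; (6, 12)]

Write x_i = (sqrt(38) + m_i)/d_i with (m_0, d_0) = (0, 1). a_0 = floor(sqrt(38)) = 6, since 6^2 = 36 <= 38 < 49 = 7^2.
Iterate m_{i+1} = d_i*a_i - m_i, d_{i+1} = (38 - m_{i+1}^2)/d_i, a_{i+1} = floor((a_0 + m_{i+1})/d_{i+1}):
  m_1 = 1*6 - 0 = 6, d_1 = (38 - 6^2)/1 = 2/1 = 2, a_1 = floor((6 + 6)/2) = 6.
  m_2 = 2*6 - 6 = 6, d_2 = (38 - 6^2)/2 = 2/2 = 1, a_2 = floor((6 + 6)/1) = 12.
  m_3 = 1*12 - 6 = 6, d_3 = (38 - 6^2)/1 = 2/1 = 2: (m_3, d_3) = (m_1, d_1) = (6, 2), so from here the quotients repeat a_1, a_2; the period length is 2.
Hence the expansion of sqrt(38) is a_0 = 6 followed by the repeating block 6, 12 (period 2).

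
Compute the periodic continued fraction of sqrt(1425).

Write x_i = (sqrt(1425) + m_i)/d_i with (m_0, d_0) = (0, 1). a_0 = floor(sqrt(1425)) = 37, since 37^2 = 1369 <= 1425 < 1444 = 38^2.
Iterate m_{i+1} = d_i*a_i - m_i, d_{i+1} = (1425 - m_{i+1}^2)/d_i, a_{i+1} = floor((a_0 + m_{i+1})/d_{i+1}):
  m_1 = 1*37 - 0 = 37, d_1 = (1425 - 37^2)/1 = 56/1 = 56, a_1 = floor((37 + 37)/56) = 1.
  m_2 = 56*1 - 37 = 19, d_2 = (1425 - 19^2)/56 = 1064/56 = 19, a_2 = floor((37 + 19)/19) = 2.
  m_3 = 19*2 - 19 = 19, d_3 = (1425 - 19^2)/19 = 1064/19 = 56, a_3 = floor((37 + 19)/56) = 1.
  m_4 = 56*1 - 19 = 37, d_4 = (1425 - 37^2)/56 = 56/56 = 1, a_4 = floor((37 + 37)/1) = 74.
  m_5 = 1*74 - 37 = 37, d_5 = (1425 - 37^2)/1 = 56/1 = 56: (m_5, d_5) = (m_1, d_1) = (37, 56), so from here the quotients repeat a_1, ..., a_4; the period length is 4.
Hence the expansion of sqrt(1425) is a_0 = 37 followed by the repeating block 1, 2, 1, 74 (period 4).

[37; (1, 2, 1, 74)]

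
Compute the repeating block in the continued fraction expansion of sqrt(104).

Write x_i = (sqrt(104) + m_i)/d_i with (m_0, d_0) = (0, 1). a_0 = floor(sqrt(104)) = 10, since 10^2 = 100 <= 104 < 121 = 11^2.
Iterate m_{i+1} = d_i*a_i - m_i, d_{i+1} = (104 - m_{i+1}^2)/d_i, a_{i+1} = floor((a_0 + m_{i+1})/d_{i+1}):
  m_1 = 1*10 - 0 = 10, d_1 = (104 - 10^2)/1 = 4/1 = 4, a_1 = floor((10 + 10)/4) = 5.
  m_2 = 4*5 - 10 = 10, d_2 = (104 - 10^2)/4 = 4/4 = 1, a_2 = floor((10 + 10)/1) = 20.
  m_3 = 1*20 - 10 = 10, d_3 = (104 - 10^2)/1 = 4/1 = 4: (m_3, d_3) = (m_1, d_1) = (10, 4), so from here the quotients repeat a_1, a_2; the period length is 2.
Hence the expansion of sqrt(104) is a_0 = 10 followed by the repeating block 5, 20 (period 2).

[10; (5, 20)]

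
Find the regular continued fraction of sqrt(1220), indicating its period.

[34; (1, 12, 1, 68)]

Write x_i = (sqrt(1220) + m_i)/d_i with (m_0, d_0) = (0, 1). a_0 = floor(sqrt(1220)) = 34, since 34^2 = 1156 <= 1220 < 1225 = 35^2.
Iterate m_{i+1} = d_i*a_i - m_i, d_{i+1} = (1220 - m_{i+1}^2)/d_i, a_{i+1} = floor((a_0 + m_{i+1})/d_{i+1}):
  m_1 = 1*34 - 0 = 34, d_1 = (1220 - 34^2)/1 = 64/1 = 64, a_1 = floor((34 + 34)/64) = 1.
  m_2 = 64*1 - 34 = 30, d_2 = (1220 - 30^2)/64 = 320/64 = 5, a_2 = floor((34 + 30)/5) = 12.
  m_3 = 5*12 - 30 = 30, d_3 = (1220 - 30^2)/5 = 320/5 = 64, a_3 = floor((34 + 30)/64) = 1.
  m_4 = 64*1 - 30 = 34, d_4 = (1220 - 34^2)/64 = 64/64 = 1, a_4 = floor((34 + 34)/1) = 68.
  m_5 = 1*68 - 34 = 34, d_5 = (1220 - 34^2)/1 = 64/1 = 64: (m_5, d_5) = (m_1, d_1) = (34, 64), so from here the quotients repeat a_1, ..., a_4; the period length is 4.
Hence the expansion of sqrt(1220) is a_0 = 34 followed by the repeating block 1, 12, 1, 68 (period 4).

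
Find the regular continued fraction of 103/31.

[3; 3, 10]

Run the Euclidean algorithm on 103 and 31; the successive quotients are the partial quotients a_0, a_1, ... (each step inverts the fractional part left over by the previous one):
  103 = 3*31 + 10, so a_0 = 3.
  31 = 3*10 + 1, so a_1 = 3.
  10 = 10*1 + 0, so a_2 = 10.
The remainder reaches 0 after 3 divisions, so the expansion has 3 partial quotients, read off in order.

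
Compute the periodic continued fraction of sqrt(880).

[29; (1, 1, 1, 58)]

Write x_i = (sqrt(880) + m_i)/d_i with (m_0, d_0) = (0, 1). a_0 = floor(sqrt(880)) = 29, since 29^2 = 841 <= 880 < 900 = 30^2.
Iterate m_{i+1} = d_i*a_i - m_i, d_{i+1} = (880 - m_{i+1}^2)/d_i, a_{i+1} = floor((a_0 + m_{i+1})/d_{i+1}):
  m_1 = 1*29 - 0 = 29, d_1 = (880 - 29^2)/1 = 39/1 = 39, a_1 = floor((29 + 29)/39) = 1.
  m_2 = 39*1 - 29 = 10, d_2 = (880 - 10^2)/39 = 780/39 = 20, a_2 = floor((29 + 10)/20) = 1.
  m_3 = 20*1 - 10 = 10, d_3 = (880 - 10^2)/20 = 780/20 = 39, a_3 = floor((29 + 10)/39) = 1.
  m_4 = 39*1 - 10 = 29, d_4 = (880 - 29^2)/39 = 39/39 = 1, a_4 = floor((29 + 29)/1) = 58.
  m_5 = 1*58 - 29 = 29, d_5 = (880 - 29^2)/1 = 39/1 = 39: (m_5, d_5) = (m_1, d_1) = (29, 39), so from here the quotients repeat a_1, ..., a_4; the period length is 4.
Hence the expansion of sqrt(880) is a_0 = 29 followed by the repeating block 1, 1, 1, 58 (period 4).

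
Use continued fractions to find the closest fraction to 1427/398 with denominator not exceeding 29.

Expand x = 1427/398 as a continued fraction with the Euclidean algorithm:
  1427 = 3*398 + 233, so a_0 = 3.
  398 = 1*233 + 165, so a_1 = 1.
  233 = 1*165 + 68, so a_2 = 1.
  165 = 2*68 + 29, so a_3 = 2.
  68 = 2*29 + 10, so a_4 = 2.
  29 = 2*10 + 9, so a_5 = 2.
  10 = 1*9 + 1, so a_6 = 1.
  9 = 9*1 + 0, so a_7 = 9.
so x = [3; 1, 1, 2, 2, 2, 1, 9].
Convergents (p_i = a_i*p_{i-1} + p_{i-2}, q_i = a_i*q_{i-1} + q_{i-2} with p_{-2}=0, p_{-1}=1, q_{-2}=1, q_{-1}=0), until the denominator exceeds 29:
  i=0: a_0=3, p_0 = 3*1 + 0 = 3, q_0 = 3*0 + 1 = 1.
  i=1: a_1=1, p_1 = 1*3 + 1 = 4, q_1 = 1*1 + 0 = 1.
  i=2: a_2=1, p_2 = 1*4 + 3 = 7, q_2 = 1*1 + 1 = 2.
  i=3: a_3=2, p_3 = 2*7 + 4 = 18, q_3 = 2*2 + 1 = 5.
  i=4: a_4=2, p_4 = 2*18 + 7 = 43, q_4 = 2*5 + 2 = 12.
  i=5: a_5=2, p_5 = 2*43 + 18 = 104, q_5 = 2*12 + 5 = 29.
  i=6: a_6=1, p_6 = 1*104 + 43 = 147, q_6 = 1*29 + 12 = 41.
q_6 = 41 > 29, so the last convergent with denominator <= 29 is p_5/q_5 = 104/29.
The closest fraction with denominator <= 29 is either p_5/q_5 or the intermediate fraction (k*p_5 + p_4)/(k*q_5 + q_4) with the largest k >= 1 whose denominator stays <= 29; these approach x as k grows, and every other convergent or intermediate fraction in range is farther away.
Largest k: floor((29 - q_4)/q_5) = floor((29 - 12)/29) = 0.
Since k = 0, no intermediate fraction beyond p_5/q_5 has denominator <= 29, so the convergent 104/29 is the closest (its error is |1427*29 - 104*398|/(398*29) = 9/11542).

104/29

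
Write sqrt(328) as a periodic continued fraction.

[18; (9, 36)]

Write x_i = (sqrt(328) + m_i)/d_i with (m_0, d_0) = (0, 1). a_0 = floor(sqrt(328)) = 18, since 18^2 = 324 <= 328 < 361 = 19^2.
Iterate m_{i+1} = d_i*a_i - m_i, d_{i+1} = (328 - m_{i+1}^2)/d_i, a_{i+1} = floor((a_0 + m_{i+1})/d_{i+1}):
  m_1 = 1*18 - 0 = 18, d_1 = (328 - 18^2)/1 = 4/1 = 4, a_1 = floor((18 + 18)/4) = 9.
  m_2 = 4*9 - 18 = 18, d_2 = (328 - 18^2)/4 = 4/4 = 1, a_2 = floor((18 + 18)/1) = 36.
  m_3 = 1*36 - 18 = 18, d_3 = (328 - 18^2)/1 = 4/1 = 4: (m_3, d_3) = (m_1, d_1) = (18, 4), so from here the quotients repeat a_1, a_2; the period length is 2.
Hence the expansion of sqrt(328) is a_0 = 18 followed by the repeating block 9, 36 (period 2).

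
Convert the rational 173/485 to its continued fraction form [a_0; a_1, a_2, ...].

[0; 2, 1, 4, 11, 3]

Run the Euclidean algorithm on 173 and 485; the successive quotients are the partial quotients a_0, a_1, ... (each step inverts the fractional part left over by the previous one):
  173 = 0*485 + 173, so a_0 = 0.
  485 = 2*173 + 139, so a_1 = 2.
  173 = 1*139 + 34, so a_2 = 1.
  139 = 4*34 + 3, so a_3 = 4.
  34 = 11*3 + 1, so a_4 = 11.
  3 = 3*1 + 0, so a_5 = 3.
The remainder reaches 0 after 6 divisions, so the expansion has 6 partial quotients, read off in order.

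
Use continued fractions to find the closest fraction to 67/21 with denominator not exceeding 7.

16/5

Expand x = 67/21 as a continued fraction with the Euclidean algorithm:
  67 = 3*21 + 4, so a_0 = 3.
  21 = 5*4 + 1, so a_1 = 5.
  4 = 4*1 + 0, so a_2 = 4.
so x = [3; 5, 4].
Convergents (p_i = a_i*p_{i-1} + p_{i-2}, q_i = a_i*q_{i-1} + q_{i-2} with p_{-2}=0, p_{-1}=1, q_{-2}=1, q_{-1}=0), until the denominator exceeds 7:
  i=0: a_0=3, p_0 = 3*1 + 0 = 3, q_0 = 3*0 + 1 = 1.
  i=1: a_1=5, p_1 = 5*3 + 1 = 16, q_1 = 5*1 + 0 = 5.
  i=2: a_2=4, p_2 = 4*16 + 3 = 67, q_2 = 4*5 + 1 = 21.
q_2 = 21 > 7, so the last convergent with denominator <= 7 is p_1/q_1 = 16/5.
The closest fraction with denominator <= 7 is either p_1/q_1 or the intermediate fraction (k*p_1 + p_0)/(k*q_1 + q_0) with the largest k >= 1 whose denominator stays <= 7; these approach x as k grows, and every other convergent or intermediate fraction in range is farther away.
Largest k: floor((7 - q_0)/q_1) = floor((7 - 1)/5) = 1.
That gives (1*16 + 3)/(1*5 + 1) = 19/6.
Compare the errors: |x - 16/5| = |67*5 - 16*21|/(21*5) = 1/105, and |x - 19/6| = |67*6 - 19*21|/(21*6) = 3/126.
Cross-multiplying, 1*126 = 126 < 315 = 3*105, so 1/105 is smaller: the convergent 16/5 is closer to x than 19/6.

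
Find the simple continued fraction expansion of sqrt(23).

Write x_i = (sqrt(23) + m_i)/d_i with (m_0, d_0) = (0, 1). a_0 = floor(sqrt(23)) = 4, since 4^2 = 16 <= 23 < 25 = 5^2.
Iterate m_{i+1} = d_i*a_i - m_i, d_{i+1} = (23 - m_{i+1}^2)/d_i, a_{i+1} = floor((a_0 + m_{i+1})/d_{i+1}):
  m_1 = 1*4 - 0 = 4, d_1 = (23 - 4^2)/1 = 7/1 = 7, a_1 = floor((4 + 4)/7) = 1.
  m_2 = 7*1 - 4 = 3, d_2 = (23 - 3^2)/7 = 14/7 = 2, a_2 = floor((4 + 3)/2) = 3.
  m_3 = 2*3 - 3 = 3, d_3 = (23 - 3^2)/2 = 14/2 = 7, a_3 = floor((4 + 3)/7) = 1.
  m_4 = 7*1 - 3 = 4, d_4 = (23 - 4^2)/7 = 7/7 = 1, a_4 = floor((4 + 4)/1) = 8.
  m_5 = 1*8 - 4 = 4, d_5 = (23 - 4^2)/1 = 7/1 = 7: (m_5, d_5) = (m_1, d_1) = (4, 7), so from here the quotients repeat a_1, ..., a_4; the period length is 4.
Hence the expansion of sqrt(23) is a_0 = 4 followed by the repeating block 1, 3, 1, 8 (period 4).

[4; (1, 3, 1, 8)]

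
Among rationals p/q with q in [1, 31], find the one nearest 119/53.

Expand x = 119/53 as a continued fraction with the Euclidean algorithm:
  119 = 2*53 + 13, so a_0 = 2.
  53 = 4*13 + 1, so a_1 = 4.
  13 = 13*1 + 0, so a_2 = 13.
so x = [2; 4, 13].
Convergents (p_i = a_i*p_{i-1} + p_{i-2}, q_i = a_i*q_{i-1} + q_{i-2} with p_{-2}=0, p_{-1}=1, q_{-2}=1, q_{-1}=0), until the denominator exceeds 31:
  i=0: a_0=2, p_0 = 2*1 + 0 = 2, q_0 = 2*0 + 1 = 1.
  i=1: a_1=4, p_1 = 4*2 + 1 = 9, q_1 = 4*1 + 0 = 4.
  i=2: a_2=13, p_2 = 13*9 + 2 = 119, q_2 = 13*4 + 1 = 53.
q_2 = 53 > 31, so the last convergent with denominator <= 31 is p_1/q_1 = 9/4.
The closest fraction with denominator <= 31 is either p_1/q_1 or the intermediate fraction (k*p_1 + p_0)/(k*q_1 + q_0) with the largest k >= 1 whose denominator stays <= 31; these approach x as k grows, and every other convergent or intermediate fraction in range is farther away.
Largest k: floor((31 - q_0)/q_1) = floor((31 - 1)/4) = 7.
That gives (7*9 + 2)/(7*4 + 1) = 65/29.
Compare the errors: |x - 9/4| = |119*4 - 9*53|/(53*4) = 1/212, and |x - 65/29| = |119*29 - 65*53|/(53*29) = 6/1537.
Cross-multiplying, 6*212 = 1272 < 1537 = 1*1537, so 6/1537 is smaller: the intermediate fraction 65/29 is closer to x than 9/4.

65/29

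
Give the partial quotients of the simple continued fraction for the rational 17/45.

Run the Euclidean algorithm on 17 and 45; the successive quotients are the partial quotients a_0, a_1, ... (each step inverts the fractional part left over by the previous one):
  17 = 0*45 + 17, so a_0 = 0.
  45 = 2*17 + 11, so a_1 = 2.
  17 = 1*11 + 6, so a_2 = 1.
  11 = 1*6 + 5, so a_3 = 1.
  6 = 1*5 + 1, so a_4 = 1.
  5 = 5*1 + 0, so a_5 = 5.
The remainder reaches 0 after 6 divisions, so the expansion has 6 partial quotients, read off in order.

[0; 2, 1, 1, 1, 5]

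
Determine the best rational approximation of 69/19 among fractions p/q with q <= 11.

40/11

Expand x = 69/19 as a continued fraction with the Euclidean algorithm:
  69 = 3*19 + 12, so a_0 = 3.
  19 = 1*12 + 7, so a_1 = 1.
  12 = 1*7 + 5, so a_2 = 1.
  7 = 1*5 + 2, so a_3 = 1.
  5 = 2*2 + 1, so a_4 = 2.
  2 = 2*1 + 0, so a_5 = 2.
so x = [3; 1, 1, 1, 2, 2].
Convergents (p_i = a_i*p_{i-1} + p_{i-2}, q_i = a_i*q_{i-1} + q_{i-2} with p_{-2}=0, p_{-1}=1, q_{-2}=1, q_{-1}=0), until the denominator exceeds 11:
  i=0: a_0=3, p_0 = 3*1 + 0 = 3, q_0 = 3*0 + 1 = 1.
  i=1: a_1=1, p_1 = 1*3 + 1 = 4, q_1 = 1*1 + 0 = 1.
  i=2: a_2=1, p_2 = 1*4 + 3 = 7, q_2 = 1*1 + 1 = 2.
  i=3: a_3=1, p_3 = 1*7 + 4 = 11, q_3 = 1*2 + 1 = 3.
  i=4: a_4=2, p_4 = 2*11 + 7 = 29, q_4 = 2*3 + 2 = 8.
  i=5: a_5=2, p_5 = 2*29 + 11 = 69, q_5 = 2*8 + 3 = 19.
q_5 = 19 > 11, so the last convergent with denominator <= 11 is p_4/q_4 = 29/8.
The closest fraction with denominator <= 11 is either p_4/q_4 or the intermediate fraction (k*p_4 + p_3)/(k*q_4 + q_3) with the largest k >= 1 whose denominator stays <= 11; these approach x as k grows, and every other convergent or intermediate fraction in range is farther away.
Largest k: floor((11 - q_3)/q_4) = floor((11 - 3)/8) = 1.
That gives (1*29 + 11)/(1*8 + 3) = 40/11.
Compare the errors: |x - 29/8| = |69*8 - 29*19|/(19*8) = 1/152, and |x - 40/11| = |69*11 - 40*19|/(19*11) = 1/209.
Cross-multiplying, 1*152 = 152 < 209 = 1*209, so 1/209 is smaller: the intermediate fraction 40/11 is closer to x than 29/8.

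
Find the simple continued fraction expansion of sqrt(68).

[8; (4, 16)]

Write x_i = (sqrt(68) + m_i)/d_i with (m_0, d_0) = (0, 1). a_0 = floor(sqrt(68)) = 8, since 8^2 = 64 <= 68 < 81 = 9^2.
Iterate m_{i+1} = d_i*a_i - m_i, d_{i+1} = (68 - m_{i+1}^2)/d_i, a_{i+1} = floor((a_0 + m_{i+1})/d_{i+1}):
  m_1 = 1*8 - 0 = 8, d_1 = (68 - 8^2)/1 = 4/1 = 4, a_1 = floor((8 + 8)/4) = 4.
  m_2 = 4*4 - 8 = 8, d_2 = (68 - 8^2)/4 = 4/4 = 1, a_2 = floor((8 + 8)/1) = 16.
  m_3 = 1*16 - 8 = 8, d_3 = (68 - 8^2)/1 = 4/1 = 4: (m_3, d_3) = (m_1, d_1) = (8, 4), so from here the quotients repeat a_1, a_2; the period length is 2.
Hence the expansion of sqrt(68) is a_0 = 8 followed by the repeating block 4, 16 (period 2).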